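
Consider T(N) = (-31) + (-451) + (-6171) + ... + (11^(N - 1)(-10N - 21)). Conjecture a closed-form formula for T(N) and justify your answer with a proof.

T(N) = -11^N(N + 2) + 2

We claim T(N) = -11^N(N + 2) + 2 for all N ≥ 1.
For the base case N = 1: T(1) = -31, and the closed form gives -31. They agree.
Inductive step: assume the claim holds for N = j, so T(j) = -11^j(j + 2) + 2.
Then T(j+1) = T(j) + (11^j(-10j - 31)) = (-11^j(j + 2) + 2) + (11^j(-10j - 31)).
Simplifying, T(j+1) = -11·11^j·j - 33·11^j + 2 = -11^(j+1)((j+1) + 2) + 2,
which is the closed form with N = j+1.
Hence, by induction on N, the claim holds for every N ≥ 1.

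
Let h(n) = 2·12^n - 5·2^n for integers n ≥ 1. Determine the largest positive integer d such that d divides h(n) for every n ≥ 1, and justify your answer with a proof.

d = 2

Computing the first values: h(1) = 14 and h(2) = 268; gcd(14, 268) = 2, so d ≤ 2.
We prove 2 | 2·12^n - 5·2^n for all n ≥ 1 by induction on n.
When n = 1: h(1) = 14 = 2·(7), so 2 | h(1).
Inductive step: assume the claim holds for n = k, i.e. 2 | h(k). Then
h(k+1) − 12·h(k) = (2·12^(k+1) - 5·2^(k+1)) − 12·(2·12^k - 5·2^k) = (-5)·2^k·(2 − 12) = (50)·2^k. Since 2 | h(k) by the inductive hypothesis, 2 | 12·h(k); and 2 | 50 since 50 = 2·25. Therefore 2 | h(k+1).
Hence, by induction on n, the claim holds for every n ≥ 1.
Therefore the largest such d is 2.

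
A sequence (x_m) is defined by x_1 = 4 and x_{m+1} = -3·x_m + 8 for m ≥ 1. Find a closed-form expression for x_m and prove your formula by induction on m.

x_m = 2(-3)^(m - 1) + 2

Computing the first terms: x_1 = 4, x_2 = -4, x_3 = 20. This suggests x_m = 2(-3)^(m - 1) + 2.
For the base case m = 1: the formula gives 4 = 4 = x_1.
Inductive step: suppose the statement holds for some r ≥ 1, so x_r = 2(-3)^(r - 1) + 2.
Then x_{r+1} = -3·x_r + 8 = -3·(2(-3)^(r - 1) + 2) + 8 = 2(-3)^r + 2 = 2(-3)^((r+1) - 1) + 2,
which is the claimed formula at m = r+1.
This completes the induction.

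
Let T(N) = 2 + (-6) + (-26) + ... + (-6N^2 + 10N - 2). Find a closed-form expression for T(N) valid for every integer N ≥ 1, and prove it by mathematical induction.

We claim T(N) = -2N(N^2 - N - 1) for all N ≥ 1.
When N = 1: T(1) = 2, and the closed form gives 2. They agree.
For the inductive step, assume it holds for an arbitrary r ≥ 1, so T(r) = 2r(-r^2 + r + 1).
Then T(r+1) = T(r) + (-6r^2 - 2r + 2) = (2r(-r^2 + r + 1)) + (-6r^2 - 2r + 2).
Simplifying, T(r+1) = -2(r + 1)(r^2 + r - 1) = -2(r+1)((r+1)^2 - (r+1) - 1),
which is the closed form with N = r+1.
This completes the induction.

T(N) = -2N(N^2 - N - 1)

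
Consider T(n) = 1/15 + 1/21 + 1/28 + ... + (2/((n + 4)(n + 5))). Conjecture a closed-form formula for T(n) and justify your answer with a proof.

We claim T(n) = 2n/(5(n + 5)) for all n ≥ 1.
When n = 1: T(1) = 1/15, and the closed form gives 1/15. They agree.
Suppose the result is true for n = j, so T(j) = 2j/(5(j + 5)).
Then T(j+1) = T(j) + (2/((j + 5)(j + 6))) = (2j/(5(j + 5))) + (2/((j + 5)(j + 6))).
Simplifying, T(j+1) = 2(j + 1)/(5(j + 6)) = 2(j+1)/(5((j+1) + 5)),
which is the closed form with n = j+1.
By induction, the statement is established for all n ≥ 1.

T(n) = 2n/(5(n + 5))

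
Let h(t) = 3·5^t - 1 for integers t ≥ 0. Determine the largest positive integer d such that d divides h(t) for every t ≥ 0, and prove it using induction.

Computing the first values: h(0) = 2 and h(1) = 14; gcd(2, 14) = 2, so d ≤ 2.
We prove 2 | 3·5^t - 1 for all t ≥ 0 by induction on t.
For the base case t = 0: h(0) = 2 = 2·(1), so 2 | h(0).
For the inductive step, assume it holds for an arbitrary k ≥ 0, i.e. 2 | h(k). Then
h(k+1) = 3·5^(k+1) - 1 = 5·(3·5^k - 1) + 4 = 5·h(k) + 4. The first term is divisible by 2 by the inductive hypothesis, and 4 is divisible by 2. Hence 2 | h(k+1).
Hence, by induction on t, the claim holds for every t ≥ 0.
Therefore the largest such d is 2.

d = 2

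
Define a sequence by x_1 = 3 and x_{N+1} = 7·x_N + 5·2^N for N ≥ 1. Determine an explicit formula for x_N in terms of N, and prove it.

Computing the first terms: x_1 = 3, x_2 = 31, x_3 = 237. This suggests x_N = -2^N + 5·7^(N - 1).
Base case (N = 1): the formula gives 3 = 3 = x_1.
Inductive step: assume the claim holds for N = r, so x_r = -2^r + 5·7^(r - 1).
Then x_{r+1} = 7·x_r + 5·2^r = 7·(-2^r + 5·7^(r - 1)) + 5·2^r = -2^(r + 1) + 5·7^r = -2^(r+1) + 5·7^((r+1) - 1),
which is the claimed formula at N = r+1.
This completes the induction.

x_N = -2^N + 5·7^(N - 1)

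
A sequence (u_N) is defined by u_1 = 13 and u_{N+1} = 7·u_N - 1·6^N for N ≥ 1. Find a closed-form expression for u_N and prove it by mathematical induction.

u_N = 6^N + 7^N

Computing the first terms: u_1 = 13, u_2 = 85, u_3 = 559. This suggests u_N = 6^N + 7^N.
Base step (N = 1): the formula gives 13 = 13 = u_1.
Inductive step: assume the claim holds for N = r, so u_r = 6^r + 7^r.
Then u_{r+1} = 7·u_r - 1·6^r = 7·(6^r + 7^r) - 1·6^r = 6^(r + 1) + 7^(r + 1),
which is the claimed formula at N = r+1.
This completes the induction.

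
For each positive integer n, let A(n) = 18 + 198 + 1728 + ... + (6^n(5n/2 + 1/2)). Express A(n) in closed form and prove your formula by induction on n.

We claim A(n) = 3·6^n·n for all n ≥ 1.
Base step (n = 1): A(1) = 18, and the closed form gives 18. They agree.
Inductive step: suppose the statement holds for some j ≥ 1, so A(j) = 3·6^j·j.
Then A(j+1) = A(j) + (6^j(15j + 18)) = (3·6^j·j) + (6^j(15j + 18)).
Simplifying, A(j+1) = 18·6^j(j + 1) = 3·6^(j+1)·(j+1),
which is the closed form with n = j+1.
By induction, the statement is established for all n ≥ 1.

A(n) = 3·6^n·n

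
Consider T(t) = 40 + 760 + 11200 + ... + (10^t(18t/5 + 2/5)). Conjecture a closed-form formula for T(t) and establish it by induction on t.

We claim T(t) = 4·10^t·t for all t ≥ 1.
Base step (t = 1): T(1) = 40, and the closed form gives 40. They agree.
For the inductive step, assume it holds for an arbitrary r ≥ 1, so T(r) = 4·10^r·r.
Then T(r+1) = T(r) + (10^r(36r + 40)) = (4·10^r·r) + (10^r(36r + 40)).
Simplifying, T(r+1) = 40·10^r(r + 1) = 4·10^(r+1)·(r+1),
which is the closed form with t = r+1.
This completes the induction.

T(t) = 4·10^t·t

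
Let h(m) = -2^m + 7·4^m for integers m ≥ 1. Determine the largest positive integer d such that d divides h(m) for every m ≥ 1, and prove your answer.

Computing the first values: h(1) = 26 and h(2) = 108; gcd(26, 108) = 2, so d ≤ 2.
We prove 2 | -2^m + 7·4^m for all m ≥ 1 by induction on m.
Base step (m = 1): h(1) = 26 = 2·(13), so 2 | h(1).
Suppose the result is true for m = i, i.e. 2 | h(i). Then
h(i+1) − 4·h(i) = (-2^(i+1) + 7·4^(i+1)) − 4·(-2^i + 7·4^i) = (-1)·2^i·(2 − 4) = (2)·2^i. Since 2 | h(i) by the inductive hypothesis, 2 | 4·h(i); and 2 | 2 since 2 = 2·1. Therefore 2 | h(i+1).
By induction, the statement is established for all m ≥ 1.
Therefore the largest such d is 2.

d = 2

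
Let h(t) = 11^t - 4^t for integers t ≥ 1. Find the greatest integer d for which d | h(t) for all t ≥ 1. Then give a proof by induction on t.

Computing the first values: h(1) = 7 and h(2) = 105; gcd(7, 105) = 7, so d ≤ 7.
We prove 7 | 11^t - 4^t for all t ≥ 1 by induction on t.
When t = 1: h(1) = 7 = 7·(1), so 7 | h(1).
Inductive step: suppose the statement holds for some k ≥ 1, i.e. 7 | h(k). Then
11^{k+1} − 4^{k+1} = 11·11^k − 4·4^k = 11·(11^k − 4^k) + (7)·4^k. The first term is divisible by 7 by the inductive hypothesis, and the second term (7)·4^k is divisible by 7 since 7 | 7. Hence 7 | h(k+1).
This completes the induction.
Therefore the largest such d is 7.

d = 7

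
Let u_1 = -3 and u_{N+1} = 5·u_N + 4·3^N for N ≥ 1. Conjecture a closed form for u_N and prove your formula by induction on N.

u_N = -2·3^N + 3·5^(N - 1)

Computing the first terms: u_1 = -3, u_2 = -3, u_3 = 21. This suggests u_N = -2·3^N + 3·5^(N - 1).
Base case (N = 1): the formula gives -3 = -3 = u_1.
For the inductive step, assume it holds for an arbitrary j ≥ 1, so u_j = -2·3^j + 3·5^(j - 1).
Then u_{j+1} = 5·u_j + 4·3^j = 5·(-2·3^j + 3·5^(j - 1)) + 4·3^j = -2·3^(j + 1) + 3·5^j = -2·3^(j+1) + 3·5^((j+1) - 1),
which is the claimed formula at N = j+1.
By the principle of mathematical induction, the result holds for all N ≥ 1.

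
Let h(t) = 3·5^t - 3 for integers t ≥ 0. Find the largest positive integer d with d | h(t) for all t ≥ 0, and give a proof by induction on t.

d = 12

Computing the first values: h(0) = 0 and h(1) = 12; gcd(0, 12) = 12, so d ≤ 12.
We prove 12 | 3·5^t - 3 for all t ≥ 0 by induction on t.
Base step (t = 0): h(0) = 0 = 12·(0), so 12 | h(0).
Inductive step: suppose the statement holds for some r ≥ 0, i.e. 12 | h(r). Then
h(r+1) = 3·5^(r+1) - 3 = 5·(3·5^r - 3) + 12 = 5·h(r) + 12. The first term is divisible by 12 by the inductive hypothesis, and 12 is divisible by 12. Hence 12 | h(r+1).
By induction, the statement is established for all t ≥ 0.
Therefore the largest such d is 12.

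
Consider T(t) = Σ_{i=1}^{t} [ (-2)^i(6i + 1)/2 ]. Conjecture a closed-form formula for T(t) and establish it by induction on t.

T(t) = (-2)^t(2t + 1) - 1

We claim T(t) = (-2)^t(2t + 1) - 1 for all t ≥ 1.
Base step (t = 1): T(1) = -7, and the closed form gives -7. They agree.
For the inductive step, assume it holds for an arbitrary i ≥ 1, so T(i) = (-2)^i(2i + 1) - 1.
Then T(i+1) = T(i) + ((-2)^i(-6i - 7)) = ((-2)^i(2i + 1) - 1) + ((-2)^i(-6i - 7)).
Simplifying, T(i+1) = -4(-2)^i·i - 6(-2)^i - 1 = (-2)^(i+1)(2(i+1) + 1) - 1,
which is the closed form with t = i+1.
Hence, by induction on t, the claim holds for every t ≥ 1.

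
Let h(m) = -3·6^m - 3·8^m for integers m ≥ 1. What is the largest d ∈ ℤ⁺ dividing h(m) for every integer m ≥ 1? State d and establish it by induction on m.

Computing the first values: h(1) = -42 and h(2) = -300; gcd(-42, -300) = 6, so d ≤ 6.
We prove 6 | -3·6^m - 3·8^m for all m ≥ 1 by induction on m.
Base step (m = 1): h(1) = -42 = 6·(-7), so 6 | h(1).
For the inductive step, assume it holds for an arbitrary k ≥ 1, i.e. 6 | h(k). Then
h(k+1) − 8·h(k) = (-3·6^(k+1) - 3·8^(k+1)) − 8·(-3·6^k - 3·8^k) = (-3)·6^k·(6 − 8) = (6)·6^k. Since 6 | h(k) by the inductive hypothesis, 6 | 8·h(k); and 6 | 6 since 6 = 6·1. Therefore 6 | h(k+1).
Hence, by induction on m, the claim holds for every m ≥ 1.
Therefore the largest such d is 6.

d = 6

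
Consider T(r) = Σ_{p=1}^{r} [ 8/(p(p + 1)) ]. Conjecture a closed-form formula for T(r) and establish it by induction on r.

We claim T(r) = 8r/(r + 1) for all r ≥ 1.
When r = 1: T(1) = 4, and the closed form gives 4. They agree.
Suppose the result is true for r = p, so T(p) = 8p/(p + 1).
Then T(p+1) = T(p) + (8/((p + 1)(p + 2))) = (8p/(p + 1)) + (8/((p + 1)(p + 2))).
Simplifying, T(p+1) = 8(p + 1)/(p + 2) = 8(p+1)/((p+1) + 1),
which is the closed form with r = p+1.
Hence, by induction on r, the claim holds for every r ≥ 1.

T(r) = 8r/(r + 1)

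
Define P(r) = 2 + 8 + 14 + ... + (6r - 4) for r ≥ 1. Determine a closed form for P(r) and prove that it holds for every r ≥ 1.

P(r) = r(3r - 1)

We claim P(r) = r(3r - 1) for all r ≥ 1.
Base case (r = 1): P(1) = 2, and the closed form gives 2. They agree.
Suppose the result is true for r = m, so P(m) = m(3m - 1).
Then P(m+1) = P(m) + (6m + 2) = (m(3m - 1)) + (6m + 2).
Simplifying, P(m+1) = (m + 1)(3m + 2) = (m+1)(3(m+1) - 1),
which is the closed form with r = m+1.
By induction, the statement is established for all r ≥ 1.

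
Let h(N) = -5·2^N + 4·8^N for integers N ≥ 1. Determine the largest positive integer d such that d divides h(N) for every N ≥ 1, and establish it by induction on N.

d = 2

Computing the first values: h(1) = 22 and h(2) = 236; gcd(22, 236) = 2, so d ≤ 2.
We prove 2 | -5·2^N + 4·8^N for all N ≥ 1 by induction on N.
When N = 1: h(1) = 22 = 2·(11), so 2 | h(1).
For the inductive step, assume it holds for an arbitrary k ≥ 1, i.e. 2 | h(k). Then
h(k+1) − 8·h(k) = (-5·2^(k+1) + 4·8^(k+1)) − 8·(-5·2^k + 4·8^k) = (-5)·2^k·(2 − 8) = (30)·2^k. Since 2 | h(k) by the inductive hypothesis, 2 | 8·h(k); and 2 | 30 since 30 = 2·15. Therefore 2 | h(k+1).
This completes the induction.
Therefore the largest such d is 2.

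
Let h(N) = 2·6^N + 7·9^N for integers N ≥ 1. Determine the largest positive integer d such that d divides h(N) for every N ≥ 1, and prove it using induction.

Computing the first values: h(1) = 75 and h(2) = 639; gcd(75, 639) = 3, so d ≤ 3.
We prove 3 | 2·6^N + 7·9^N for all N ≥ 1 by induction on N.
For the base case N = 1: h(1) = 75 = 3·(25), so 3 | h(1).
Inductive step: suppose the statement holds for some m ≥ 1, i.e. 3 | h(m). Then
h(m+1) − 9·h(m) = (2·6^(m+1) + 7·9^(m+1)) − 9·(2·6^m + 7·9^m) = (2)·6^m·(6 − 9) = (-6)·6^m. Since 3 | h(m) by the inductive hypothesis, 3 | 9·h(m); and 3 | -6 since -6 = 3·-2. Therefore 3 | h(m+1).
By induction, the statement is established for all N ≥ 1.
Therefore the largest such d is 3.

d = 3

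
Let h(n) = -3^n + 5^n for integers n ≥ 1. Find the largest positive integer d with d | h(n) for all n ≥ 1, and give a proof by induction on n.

d = 2

Computing the first values: h(1) = 2 and h(2) = 16; gcd(2, 16) = 2, so d ≤ 2.
We prove 2 | -3^n + 5^n for all n ≥ 1 by induction on n.
Base case (n = 1): h(1) = 2 = 2·(1), so 2 | h(1).
Inductive step: suppose the statement holds for some k ≥ 1, i.e. 2 | h(k). Then
5^{k+1} − 3^{k+1} = 5·5^k − 3·3^k = 5·(5^k − 3^k) + (2)·3^k. The first term is divisible by 2 by the inductive hypothesis, and the second term (2)·3^k is divisible by 2 since 2 | 2. Hence 2 | h(k+1).
Hence, by induction on n, the claim holds for every n ≥ 1.
Therefore the largest such d is 2.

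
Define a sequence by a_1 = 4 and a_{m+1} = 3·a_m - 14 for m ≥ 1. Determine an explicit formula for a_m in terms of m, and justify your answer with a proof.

Computing the first terms: a_1 = 4, a_2 = -2, a_3 = -20. This suggests a_m = -3^m + 7.
For the base case m = 1: the formula gives 4 = 4 = a_1.
Suppose the result is true for m = k, so a_k = -3^k + 7.
Then a_{k+1} = 3·a_k - 14 = 3·(-3^k + 7) - 14 = -3^(k + 1) + 7,
which is the claimed formula at m = k+1.
By the principle of mathematical induction, the result holds for all m ≥ 1.

a_m = -3^m + 7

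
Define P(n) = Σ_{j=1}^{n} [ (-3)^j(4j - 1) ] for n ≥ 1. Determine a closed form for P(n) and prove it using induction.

P(n) = 3(-3)^n·n

We claim P(n) = 3(-3)^n·n for all n ≥ 1.
Base step (n = 1): P(1) = -9, and the closed form gives -9. They agree.
Suppose the result is true for n = j, so P(j) = 3(-3)^j·j.
Then P(j+1) = P(j) + ((-3)^(j + 1)(4j + 3)) = (3(-3)^j·j) + ((-3)^(j + 1)(4j + 3)).
Simplifying, P(j+1) = (-3)^(j + 2)(-j - 1) = 3(-3)^(j+1)·(j+1),
which is the closed form with n = j+1.
By induction, the statement is established for all n ≥ 1.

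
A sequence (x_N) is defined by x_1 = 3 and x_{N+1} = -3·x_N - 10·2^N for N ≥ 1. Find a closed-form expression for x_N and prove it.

Computing the first terms: x_1 = 3, x_2 = -29, x_3 = 47. This suggests x_N = 7(-3)^(N - 1) - 2^(N + 1).
For the base case N = 1: the formula gives 3 = 3 = x_1.
Inductive step: assume the claim holds for N = j, so x_j = 7(-3)^(j - 1) - 2^(j + 1).
Then x_{j+1} = -3·x_j - 10·2^j = -3·(7(-3)^(j - 1) - 2^(j + 1)) - 10·2^j = 7(-3)^j - 2^(j + 2) = 7(-3)^((j+1) - 1) - 2^((j+1) + 1),
which is the claimed formula at N = j+1.
This completes the induction.

x_N = 7(-3)^(N - 1) - 2^(N + 1)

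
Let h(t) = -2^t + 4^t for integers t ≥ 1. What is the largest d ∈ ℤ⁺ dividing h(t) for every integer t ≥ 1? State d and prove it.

Computing the first values: h(1) = 2 and h(2) = 12; gcd(2, 12) = 2, so d ≤ 2.
We prove 2 | -2^t + 4^t for all t ≥ 1 by induction on t.
For the base case t = 1: h(1) = 2 = 2·(1), so 2 | h(1).
Inductive step: assume the claim holds for t = m, i.e. 2 | h(m). Then
4^{m+1} − 2^{m+1} = 4·4^m − 2·2^m = 4·(4^m − 2^m) + (2)·2^m. The first term is divisible by 2 by the inductive hypothesis, and the second term (2)·2^m is divisible by 2 since 2 | 2. Hence 2 | h(m+1).
By induction, the statement is established for all t ≥ 1.
Therefore the largest such d is 2.

d = 2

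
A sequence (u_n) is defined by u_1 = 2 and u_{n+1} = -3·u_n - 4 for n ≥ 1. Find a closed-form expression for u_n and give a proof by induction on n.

u_n = -(-3)^n - 1

Computing the first terms: u_1 = 2, u_2 = -10, u_3 = 26. This suggests u_n = -(-3)^n - 1.
For the base case n = 1: the formula gives 2 = 2 = u_1.
Suppose the result is true for n = r, so u_r = -(-3)^r - 1.
Then u_{r+1} = -3·u_r - 4 = -3·(-(-3)^r - 1) - 4 = -(-3)^(r + 1) - 1,
which is the claimed formula at n = r+1.
By the principle of mathematical induction, the result holds for all n ≥ 1.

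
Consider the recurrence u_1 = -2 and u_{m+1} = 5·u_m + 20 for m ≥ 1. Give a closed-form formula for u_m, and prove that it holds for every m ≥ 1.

u_m = 3·5^(m - 1) - 5

Computing the first terms: u_1 = -2, u_2 = 10, u_3 = 70. This suggests u_m = 3·5^(m - 1) - 5.
When m = 1: the formula gives -2 = -2 = u_1.
For the inductive step, assume it holds for an arbitrary r ≥ 1, so u_r = 3·5^(r - 1) - 5.
Then u_{r+1} = 5·u_r + 20 = 5·(3·5^(r - 1) - 5) + 20 = 3·5^r - 5 = 3·5^((r+1) - 1) - 5,
which is the claimed formula at m = r+1.
By induction, the statement is established for all m ≥ 1.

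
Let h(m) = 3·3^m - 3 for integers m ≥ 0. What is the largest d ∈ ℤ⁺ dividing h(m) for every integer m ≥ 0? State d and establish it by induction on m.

d = 6

Computing the first values: h(0) = 0 and h(1) = 6; gcd(0, 6) = 6, so d ≤ 6.
We prove 6 | 3·3^m - 3 for all m ≥ 0 by induction on m.
When m = 0: h(0) = 0 = 6·(0), so 6 | h(0).
Suppose the result is true for m = j, i.e. 6 | h(j). Then
h(j+1) = 3·3^(j+1) - 3 = 3·(3·3^j - 3) + 6 = 3·h(j) + 6. The first term is divisible by 6 by the inductive hypothesis, and 6 is divisible by 6. Hence 6 | h(j+1).
This completes the induction.
Therefore the largest such d is 6.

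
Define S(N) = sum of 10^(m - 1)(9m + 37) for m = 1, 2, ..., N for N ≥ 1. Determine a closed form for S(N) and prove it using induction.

We claim S(N) = 10^N(N + 4) - 4 for all N ≥ 1.
For the base case N = 1: S(1) = 46, and the closed form gives 46. They agree.
Suppose the result is true for N = m, so S(m) = 10^m(m + 4) - 4.
Then S(m+1) = S(m) + (10^m(9m + 46)) = (10^m(m + 4) - 4) + (10^m(9m + 46)).
Simplifying, S(m+1) = 10·10^m·m + 50·10^m - 4 = 10^(m+1)((m+1) + 4) - 4,
which is the closed form with N = m+1.
By the principle of mathematical induction, the result holds for all N ≥ 1.

S(N) = 10^N(N + 4) - 4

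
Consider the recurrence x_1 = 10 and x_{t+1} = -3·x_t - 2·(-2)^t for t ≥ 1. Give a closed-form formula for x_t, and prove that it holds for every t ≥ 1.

x_t = (-2)^(t + 1) - 2(-3)^t

Computing the first terms: x_1 = 10, x_2 = -26, x_3 = 70. This suggests x_t = (-2)^(t + 1) - 2(-3)^t.
Base step (t = 1): the formula gives 10 = 10 = x_1.
For the inductive step, assume it holds for an arbitrary m ≥ 1, so x_m = (-2)^(m + 1) - 2(-3)^m.
Then x_{m+1} = -3·x_m - 2·(-2)^m = -3·((-2)^(m + 1) - 2(-3)^m) - 2·(-2)^m = (-2)^(m + 2) - 2(-3)^(m + 1) = (-2)^((m+1) + 1) - 2(-3)^(m+1),
which is the claimed formula at t = m+1.
By the principle of mathematical induction, the result holds for all t ≥ 1.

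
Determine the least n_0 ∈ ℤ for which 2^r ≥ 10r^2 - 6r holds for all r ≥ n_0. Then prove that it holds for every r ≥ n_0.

n_0 = 10

At r = 9: 512 < 756, so the inequality fails and n_0 ≥ 10. We prove 2^r ≥ 10r^2 - 6r for all r ≥ 10.
Base case (r = 10): 2^r = 1024 and 10r^2 - 6r = 940, so 1024 ≥ 940.
Inductive step: suppose the statement holds for some k ≥ 10, so 2^k ≥ 10k^2 - 6k.
Then 2^(k + 1) = 2·(2^k) ≥ 2·(10k^2 - 6k).
Also, for k ≥ 10 we have 2·(10k^2 - 6k) ≥ 10(k+1)^2 - 6(k+1), since 2·(10k^2 - 6k) − (10(k+1)^2 - 6(k+1)) = 10k^2 - 26k - 4, which is nonnegative for all k ≥ 10.
Combining, 2^(k + 1) ≥ 10(k+1)^2 - 6(k+1).
This completes the induction.
Hence the smallest such n_0 is 10.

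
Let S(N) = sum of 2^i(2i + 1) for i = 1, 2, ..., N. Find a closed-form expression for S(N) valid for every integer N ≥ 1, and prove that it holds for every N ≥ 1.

We claim S(N) = 2·2^N(2N - 1) + 2 for all N ≥ 1.
When N = 1: S(1) = 6, and the closed form gives 6. They agree.
For the inductive step, assume it holds for an arbitrary i ≥ 1, so S(i) = 2·2^i(2i - 1) + 2.
Then S(i+1) = S(i) + (2^(i + 1)(2i + 3)) = (2·2^i(2i - 1) + 2) + (2^(i + 1)(2i + 3)).
Simplifying, S(i+1) = 8·2^i·i + 4·2^i + 2 = 2·2^(i+1)(2(i+1) - 1) + 2,
which is the closed form with N = i+1.
By induction, the statement is established for all N ≥ 1.

S(N) = 2·2^N(2N - 1) + 2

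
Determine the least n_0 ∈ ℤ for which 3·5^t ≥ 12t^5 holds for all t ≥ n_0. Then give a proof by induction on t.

At t = 6: 46875 < 93312, so the inequality fails and n_0 ≥ 7. We prove 3·5^t ≥ 12t^5 for all t ≥ 7.
Base case (t = 7): 3·5^t = 234375 and 12t^5 = 201684, so 234375 ≥ 201684.
For the inductive step, assume it holds for an arbitrary i ≥ 7, so 3·5^i ≥ 12i^5.
Then 3·5^(i + 1) = 5·(3·5^i) ≥ 5·(12i^5).
Also, for i ≥ 7 we have 5·(12i^5) ≥ 12(i+1)^5, since 5 ≥ (1 + 1/i)^5 for all i ≥ 7.
Combining, 3·5^(i + 1) ≥ 12(i+1)^5.
By the principle of mathematical induction, the result holds for all t ≥ 7.
Hence the smallest such n_0 is 7.

n_0 = 7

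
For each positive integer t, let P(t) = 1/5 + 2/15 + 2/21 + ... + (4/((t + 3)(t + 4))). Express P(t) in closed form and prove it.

We claim P(t) = t/(t + 4) for all t ≥ 1.
For the base case t = 1: P(1) = 1/5, and the closed form gives 1/5. They agree.
Inductive step: assume the claim holds for t = k, so P(k) = k/(k + 4).
Then P(k+1) = P(k) + (4/((k + 4)(k + 5))) = (k/(k + 4)) + (4/((k + 4)(k + 5))).
Simplifying, P(k+1) = (k + 1)/(k + 5) = (k+1)/((k+1) + 4),
which is the closed form with t = k+1.
This completes the induction.

P(t) = t/(t + 4)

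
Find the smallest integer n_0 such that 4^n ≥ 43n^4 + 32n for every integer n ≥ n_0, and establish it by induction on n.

At n = 9: 262144 < 282411, so the inequality fails and n_0 ≥ 10. We prove 4^n ≥ 43n^4 + 32n for all n ≥ 10.
For the base case n = 10: 4^n = 1048576 and 43n^4 + 32n = 430320, so 1048576 ≥ 430320.
For the inductive step, assume it holds for an arbitrary i ≥ 10, so 4^i ≥ 43i^4 + 32i.
Then 4^(i + 1) = 4·(4^i) ≥ 4·(43i^4 + 32i).
Also, for i ≥ 10 we have 4·(43i^4 + 32i) ≥ 43(i+1)^4 + 32(i+1), since 4·(43i^4 + 32i) − (43(i+1)^4 + 32(i+1)) = 129i^4 - 172i^3 - 258i^2 - 76i - 75, which is nonnegative for all i ≥ 10.
Combining, 4^(i + 1) ≥ 43(i+1)^4 + 32(i+1).
By induction, the statement is established for all n ≥ 10.
Hence the smallest such n_0 is 10.

n_0 = 10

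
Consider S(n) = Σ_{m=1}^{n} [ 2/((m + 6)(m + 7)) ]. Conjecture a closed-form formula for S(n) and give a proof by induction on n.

We claim S(n) = 2n/(7(n + 7)) for all n ≥ 1.
When n = 1: S(1) = 1/28, and the closed form gives 1/28. They agree.
Inductive step: suppose the statement holds for some m ≥ 1, so S(m) = 2m/(7(m + 7)).
Then S(m+1) = S(m) + (2/((m + 7)(m + 8))) = (2m/(7(m + 7))) + (2/((m + 7)(m + 8))).
Simplifying, S(m+1) = 2(m + 1)/(7(m + 8)) = 2(m+1)/(7((m+1) + 7)),
which is the closed form with n = m+1.
By the principle of mathematical induction, the result holds for all n ≥ 1.

S(n) = 2n/(7(n + 7))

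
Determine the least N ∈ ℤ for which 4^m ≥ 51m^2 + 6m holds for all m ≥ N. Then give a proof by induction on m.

N = 6

At m = 5: 1024 < 1305, so the inequality fails and N ≥ 6. We prove 4^m ≥ 51m^2 + 6m for all m ≥ 6.
Base step (m = 6): 4^m = 4096 and 51m^2 + 6m = 1872, so 4096 ≥ 1872.
Inductive step: assume the claim holds for m = r, so 4^r ≥ 51r^2 + 6r.
Then 4^(r + 1) = 4·(4^r) ≥ 4·(51r^2 + 6r).
Also, for r ≥ 6 we have 4·(51r^2 + 6r) ≥ 51(r+1)^2 + 6(r+1), since 4·(51r^2 + 6r) − (51(r+1)^2 + 6(r+1)) = 153r^2 - 84r - 57, which is nonnegative for all r ≥ 6.
Combining, 4^(r + 1) ≥ 51(r+1)^2 + 6(r+1).
This completes the induction.
Hence the smallest such N is 6.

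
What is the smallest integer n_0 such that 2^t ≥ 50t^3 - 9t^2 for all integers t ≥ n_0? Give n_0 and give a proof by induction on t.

At t = 18: 262144 < 288684, so the inequality fails and n_0 ≥ 19. We prove 2^t ≥ 50t^3 - 9t^2 for all t ≥ 19.
When t = 19: 2^t = 524288 and 50t^3 - 9t^2 = 339701, so 524288 ≥ 339701.
For the inductive step, assume it holds for an arbitrary i ≥ 19, so 2^i ≥ 50i^3 - 9i^2.
Then 2^(i + 1) = 2·(2^i) ≥ 2·(50i^3 - 9i^2).
Also, for i ≥ 19 we have 2·(50i^3 - 9i^2) ≥ 50(i+1)^3 - 9(i+1)^2, since 2·(50i^3 - 9i^2) − (50(i+1)^3 - 9(i+1)^2) = 50i^3 - 159i^2 - 132i - 41, which is nonnegative for all i ≥ 19.
Combining, 2^(i + 1) ≥ 50(i+1)^3 - 9(i+1)^2.
This completes the induction.
Hence the smallest such n_0 is 19.

n_0 = 19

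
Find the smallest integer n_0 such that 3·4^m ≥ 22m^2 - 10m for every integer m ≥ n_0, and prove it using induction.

At m = 2: 48 < 68, so the inequality fails and n_0 ≥ 3. We prove 3·4^m ≥ 22m^2 - 10m for all m ≥ 3.
Base step (m = 3): 3·4^m = 192 and 22m^2 - 10m = 168, so 192 ≥ 168.
For the inductive step, assume it holds for an arbitrary i ≥ 3, so 3·4^i ≥ 22i^2 - 10i.
Then 3·4^(i + 1) = 4·(3·4^i) ≥ 4·(22i^2 - 10i).
Also, for i ≥ 3 we have 4·(22i^2 - 10i) ≥ 22(i+1)^2 - 10(i+1), since 4·(22i^2 - 10i) − (22(i+1)^2 - 10(i+1)) = 66i^2 - 74i - 12, which is nonnegative for all i ≥ 3.
Combining, 3·4^(i + 1) ≥ 22(i+1)^2 - 10(i+1).
By the principle of mathematical induction, the result holds for all m ≥ 3.
Hence the smallest such n_0 is 3.

n_0 = 3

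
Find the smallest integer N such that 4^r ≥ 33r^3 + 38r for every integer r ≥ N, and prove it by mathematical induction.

At r = 6: 4096 < 7356, so the inequality fails and N ≥ 7. We prove 4^r ≥ 33r^3 + 38r for all r ≥ 7.
For the base case r = 7: 4^r = 16384 and 33r^3 + 38r = 11585, so 16384 ≥ 11585.
For the inductive step, assume it holds for an arbitrary p ≥ 7, so 4^p ≥ 33p^3 + 38p.
Then 4^(p + 1) = 4·(4^p) ≥ 4·(33p^3 + 38p).
Also, for p ≥ 7 we have 4·(33p^3 + 38p) ≥ 33(p+1)^3 + 38(p+1), since 4·(33p^3 + 38p) − (33(p+1)^3 + 38(p+1)) = 99p^3 - 99p^2 + 15p - 71, which is nonnegative for all p ≥ 7.
Combining, 4^(p + 1) ≥ 33(p+1)^3 + 38(p+1).
By induction, the statement is established for all r ≥ 7.
Hence the smallest such N is 7.

N = 7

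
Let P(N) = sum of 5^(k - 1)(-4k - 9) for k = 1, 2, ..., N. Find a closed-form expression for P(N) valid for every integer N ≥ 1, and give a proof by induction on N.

We claim P(N) = -5^N(N + 2) + 2 for all N ≥ 1.
Base case (N = 1): P(1) = -13, and the closed form gives -13. They agree.
Suppose the result is true for N = k, so P(k) = -5^k(k + 2) + 2.
Then P(k+1) = P(k) + (5^k(-4k - 13)) = (-5^k(k + 2) + 2) + (5^k(-4k - 13)).
Simplifying, P(k+1) = -5·5^k·k - 15·5^k + 2 = -5^(k+1)((k+1) + 2) + 2,
which is the closed form with N = k+1.
By induction, the statement is established for all N ≥ 1.

P(N) = -5^N(N + 2) + 2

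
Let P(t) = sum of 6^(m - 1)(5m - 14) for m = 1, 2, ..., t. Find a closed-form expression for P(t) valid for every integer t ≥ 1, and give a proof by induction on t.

P(t) = 6^t(t - 3) + 3

We claim P(t) = 6^t(t - 3) + 3 for all t ≥ 1.
Base step (t = 1): P(1) = -9, and the closed form gives -9. They agree.
For the inductive step, assume it holds for an arbitrary m ≥ 1, so P(m) = 6^m(m - 3) + 3.
Then P(m+1) = P(m) + (6^m(5m - 9)) = (6^m(m - 3) + 3) + (6^m(5m - 9)).
Simplifying, P(m+1) = 6·6^m·m - 12·6^m + 3 = 6^(m+1)((m+1) - 3) + 3,
which is the closed form with t = m+1.
This completes the induction.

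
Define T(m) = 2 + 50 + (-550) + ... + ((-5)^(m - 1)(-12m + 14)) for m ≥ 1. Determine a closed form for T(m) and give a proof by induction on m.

We claim T(m) = 2(-5)^m(m - 1) + 2 for all m ≥ 1.
For the base case m = 1: T(1) = 2, and the closed form gives 2. They agree.
For the inductive step, assume it holds for an arbitrary i ≥ 1, so T(i) = 2(-5)^i(i - 1) + 2.
Then T(i+1) = T(i) + ((-5)^i(-12i + 2)) = (2(-5)^i(i - 1) + 2) + ((-5)^i(-12i + 2)).
Simplifying, T(i+1) = -10(-5)^i·i + 2 = 2(-5)^(i+1)((i+1) - 1) + 2,
which is the closed form with m = i+1.
By induction, the statement is established for all m ≥ 1.

T(m) = 2(-5)^m(m - 1) + 2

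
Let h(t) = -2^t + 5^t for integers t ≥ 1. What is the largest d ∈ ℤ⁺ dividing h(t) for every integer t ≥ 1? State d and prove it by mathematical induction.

Computing the first values: h(1) = 3 and h(2) = 21; gcd(3, 21) = 3, so d ≤ 3.
We prove 3 | -2^t + 5^t for all t ≥ 1 by induction on t.
Base case (t = 1): h(1) = 3 = 3·(1), so 3 | h(1).
Inductive step: suppose the statement holds for some j ≥ 1, i.e. 3 | h(j). Then
5^{j+1} − 2^{j+1} = 5·5^j − 2·2^j = 5·(5^j − 2^j) + (3)·2^j. The first term is divisible by 3 by the inductive hypothesis, and the second term (3)·2^j is divisible by 3 since 3 | 3. Hence 3 | h(j+1).
This completes the induction.
Therefore the largest such d is 3.

d = 3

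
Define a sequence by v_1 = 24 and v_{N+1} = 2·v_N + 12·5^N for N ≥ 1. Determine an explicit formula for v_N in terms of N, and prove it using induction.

Computing the first terms: v_1 = 24, v_2 = 108, v_3 = 516. This suggests v_N = 2^(N + 1) + 4·5^N.
Base case (N = 1): the formula gives 24 = 24 = v_1.
Inductive step: assume the claim holds for N = k, so v_k = 2^(k + 1) + 4·5^k.
Then v_{k+1} = 2·v_k + 12·5^k = 2·(2^(k + 1) + 4·5^k) + 12·5^k = 2^(k + 2) + 4·5^(k + 1) = 2^((k+1) + 1) + 4·5^(k+1),
which is the claimed formula at N = k+1.
By induction, the statement is established for all N ≥ 1.

v_N = 2^(N + 1) + 4·5^N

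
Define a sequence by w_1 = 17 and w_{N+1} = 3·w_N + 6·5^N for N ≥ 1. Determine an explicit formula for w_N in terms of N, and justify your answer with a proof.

Computing the first terms: w_1 = 17, w_2 = 81, w_3 = 393. This suggests w_N = 2·3^(N - 1) + 3·5^N.
Base case (N = 1): the formula gives 17 = 17 = w_1.
For the inductive step, assume it holds for an arbitrary j ≥ 1, so w_j = 2·3^(j - 1) + 3·5^j.
Then w_{j+1} = 3·w_j + 6·5^j = 3·(2·3^(j - 1) + 3·5^j) + 6·5^j = 2·3^j + 3·5^(j + 1) = 2·3^((j+1) - 1) + 3·5^(j+1),
which is the claimed formula at N = j+1.
Hence, by induction on N, the claim holds for every N ≥ 1.

w_N = 2·3^(N - 1) + 3·5^N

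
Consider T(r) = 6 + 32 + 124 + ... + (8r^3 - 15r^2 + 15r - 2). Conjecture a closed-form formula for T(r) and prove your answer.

T(r) = r(2r^3 - r^2 + 2r + 3)

We claim T(r) = r(2r^3 - r^2 + 2r + 3) for all r ≥ 1.
Base step (r = 1): T(1) = 6, and the closed form gives 6. They agree.
Suppose the result is true for r = j, so T(j) = j(2j^3 - j^2 + 2j + 3).
Then T(j+1) = T(j) + (8j^3 + 9j^2 + 9j + 6) = (j(2j^3 - j^2 + 2j + 3)) + (8j^3 + 9j^2 + 9j + 6).
Simplifying, T(j+1) = (j + 1)(2j^3 + 5j^2 + 6j + 6) = (j+1)(2(j+1)^3 - (j+1)^2 + 2(j+1) + 3),
which is the closed form with r = j+1.
By the principle of mathematical induction, the result holds for all r ≥ 1.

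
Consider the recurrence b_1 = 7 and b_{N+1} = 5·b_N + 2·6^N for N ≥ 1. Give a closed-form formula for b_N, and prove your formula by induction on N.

b_N = -5^N + 2·6^N

Computing the first terms: b_1 = 7, b_2 = 47, b_3 = 307. This suggests b_N = -5^N + 2·6^N.
Base case (N = 1): the formula gives 7 = 7 = b_1.
Inductive step: suppose the statement holds for some j ≥ 1, so b_j = -5^j + 2·6^j.
Then b_{j+1} = 5·b_j + 2·6^j = 5·(-5^j + 2·6^j) + 2·6^j = -5^(j + 1) + 2·6^(j + 1),
which is the claimed formula at N = j+1.
By induction, the statement is established for all N ≥ 1.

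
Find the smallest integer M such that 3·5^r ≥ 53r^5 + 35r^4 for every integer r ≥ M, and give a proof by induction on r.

M = 9

At r = 8: 1171875 < 1880064, so the inequality fails and M ≥ 9. We prove 3·5^r ≥ 53r^5 + 35r^4 for all r ≥ 9.
When r = 9: 3·5^r = 5859375 and 53r^5 + 35r^4 = 3359232, so 5859375 ≥ 3359232.
Inductive step: assume the claim holds for r = p, so 3·5^p ≥ 53p^5 + 35p^4.
Then 3·5^(p + 1) = 5·(3·5^p) ≥ 5·(53p^5 + 35p^4).
Also, for p ≥ 9 we have 5·(53p^5 + 35p^4) ≥ 53(p+1)^5 + 35(p+1)^4, since 5·(53p^5 + 35p^4) − (53(p+1)^5 + 35(p+1)^4) = 212p^5 - 125p^4 - 670p^3 - 740p^2 - 405p - 88, which is nonnegative for all p ≥ 9.
Combining, 3·5^(p + 1) ≥ 53(p+1)^5 + 35(p+1)^4.
Hence, by induction on r, the claim holds for every r ≥ 9.
Hence the smallest such M is 9.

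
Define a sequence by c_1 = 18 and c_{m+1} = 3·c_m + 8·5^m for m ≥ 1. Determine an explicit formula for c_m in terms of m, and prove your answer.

c_m = -2·3^(m - 1) + 4·5^m

Computing the first terms: c_1 = 18, c_2 = 94, c_3 = 482. This suggests c_m = -2·3^(m - 1) + 4·5^m.
When m = 1: the formula gives 18 = 18 = c_1.
Inductive step: assume the claim holds for m = j, so c_j = -2·3^(j - 1) + 4·5^j.
Then c_{j+1} = 3·c_j + 8·5^j = 3·(-2·3^(j - 1) + 4·5^j) + 8·5^j = -2·3^j + 4·5^(j + 1) = -2·3^((j+1) - 1) + 4·5^(j+1),
which is the claimed formula at m = j+1.
By induction, the statement is established for all m ≥ 1.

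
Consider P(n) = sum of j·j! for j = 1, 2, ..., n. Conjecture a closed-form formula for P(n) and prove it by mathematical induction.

P(n) = (n + 1)! - 1

We claim P(n) = (n + 1)! - 1 for all n ≥ 1.
Base step (n = 1): P(1) = 1, and the closed form gives 1. They agree.
Suppose the result is true for n = j, so P(j) = (j + 1)! - 1.
Then P(j+1) = P(j) + ((j + 1)(j + 1)!) = ((j + 1)! - 1) + ((j + 1)(j + 1)!).
Simplifying, P(j+1) = ((j+1) + 1)! - 1,
which is the closed form with n = j+1.
Hence, by induction on n, the claim holds for every n ≥ 1.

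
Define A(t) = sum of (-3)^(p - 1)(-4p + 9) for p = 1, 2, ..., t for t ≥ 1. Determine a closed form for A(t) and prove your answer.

We claim A(t) = (-3)^t(t - 2) + 2 for all t ≥ 1.
Base case (t = 1): A(1) = 5, and the closed form gives 5. They agree.
Inductive step: suppose the statement holds for some p ≥ 1, so A(p) = (-3)^p(p - 2) + 2.
Then A(p+1) = A(p) + ((-3)^p(-4p + 5)) = ((-3)^p(p - 2) + 2) + ((-3)^p(-4p + 5)).
Simplifying, A(p+1) = (-3)^(p + 1)p - (-3)^(p + 1) + 2 = (-3)^(p+1)((p+1) - 2) + 2,
which is the closed form with t = p+1.
This completes the induction.

A(t) = (-3)^t(t - 2) + 2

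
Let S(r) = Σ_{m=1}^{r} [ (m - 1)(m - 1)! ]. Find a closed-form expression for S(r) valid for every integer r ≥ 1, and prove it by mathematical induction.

We claim S(r) = r! - 1 for all r ≥ 1.
Base step (r = 1): S(1) = 0, and the closed form gives 0. They agree.
For the inductive step, assume it holds for an arbitrary m ≥ 1, so S(m) = m! - 1.
Then S(m+1) = S(m) + (m·m!) = (m! - 1) + (m·m!).
Simplifying, S(m+1) = (m+1)! - 1,
which is the closed form with r = m+1.
By the principle of mathematical induction, the result holds for all r ≥ 1.

S(r) = r! - 1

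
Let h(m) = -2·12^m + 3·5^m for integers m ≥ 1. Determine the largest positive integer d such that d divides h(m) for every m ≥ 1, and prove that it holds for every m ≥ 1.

d = 3

Computing the first values: h(1) = -9 and h(2) = -213; gcd(-9, -213) = 3, so d ≤ 3.
We prove 3 | -2·12^m + 3·5^m for all m ≥ 1 by induction on m.
Base step (m = 1): h(1) = -9 = 3·(-3), so 3 | h(1).
Suppose the result is true for m = r, i.e. 3 | h(r). Then
h(r+1) − 12·h(r) = (-2·12^(r+1) + 3·5^(r+1)) − 12·(-2·12^r + 3·5^r) = (3)·5^r·(5 − 12) = (-21)·5^r. Since 3 | h(r) by the inductive hypothesis, 3 | 12·h(r); and 3 | -21 since -21 = 3·-7. Therefore 3 | h(r+1).
By induction, the statement is established for all m ≥ 1.
Therefore the largest such d is 3.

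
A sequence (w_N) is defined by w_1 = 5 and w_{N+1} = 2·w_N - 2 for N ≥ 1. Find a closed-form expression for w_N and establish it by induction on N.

Computing the first terms: w_1 = 5, w_2 = 8, w_3 = 14. This suggests w_N = 3·2^(N - 1) + 2.
When N = 1: the formula gives 5 = 5 = w_1.
Inductive step: assume the claim holds for N = j, so w_j = 3·2^(j - 1) + 2.
Then w_{j+1} = 2·w_j - 2 = 2·(3·2^(j - 1) + 2) - 2 = 3·2^j + 2 = 3·2^((j+1) - 1) + 2,
which is the claimed formula at N = j+1.
This completes the induction.

w_N = 3·2^(N - 1) + 2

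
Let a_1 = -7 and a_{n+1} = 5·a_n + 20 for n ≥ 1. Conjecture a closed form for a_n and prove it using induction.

a_n = -2·5^(n - 1) - 5

Computing the first terms: a_1 = -7, a_2 = -15, a_3 = -55. This suggests a_n = -2·5^(n - 1) - 5.
When n = 1: the formula gives -7 = -7 = a_1.
Inductive step: suppose the statement holds for some k ≥ 1, so a_k = -2·5^(k - 1) - 5.
Then a_{k+1} = 5·a_k + 20 = 5·(-2·5^(k - 1) - 5) + 20 = -2·5^k - 5 = -2·5^((k+1) - 1) - 5,
which is the claimed formula at n = k+1.
This completes the induction.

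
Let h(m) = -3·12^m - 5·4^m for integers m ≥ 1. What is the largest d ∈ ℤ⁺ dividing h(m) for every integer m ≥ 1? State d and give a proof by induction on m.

Computing the first values: h(1) = -56 and h(2) = -512; gcd(-56, -512) = 8, so d ≤ 8.
We prove 8 | -3·12^m - 5·4^m for all m ≥ 1 by induction on m.
For the base case m = 1: h(1) = -56 = 8·(-7), so 8 | h(1).
Suppose the result is true for m = j, i.e. 8 | h(j). Then
h(j+1) − 12·h(j) = (-3·12^(j+1) - 5·4^(j+1)) − 12·(-3·12^j - 5·4^j) = (-5)·4^j·(4 − 12) = (40)·4^j. Since 8 | h(j) by the inductive hypothesis, 8 | 12·h(j); and 8 | 40 since 40 = 8·5. Therefore 8 | h(j+1).
By induction, the statement is established for all m ≥ 1.
Therefore the largest such d is 8.

d = 8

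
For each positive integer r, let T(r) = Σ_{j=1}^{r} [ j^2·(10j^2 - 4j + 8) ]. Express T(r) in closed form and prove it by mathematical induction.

T(r) = r(r + 1)(2r^3 + 2r^2 + 2r + 1)

We claim T(r) = r(r + 1)(2r^3 + 2r^2 + 2r + 1) for all r ≥ 1.
Base case (r = 1): T(1) = 14, and the closed form gives 14. They agree.
Inductive step: assume the claim holds for r = j, so T(j) = j(2j^4 + 4j^3 + 4j^2 + 3j + 1).
Then T(j+1) = T(j) + ((j + 1)^2·(-4j + 10(j + 1)^2 + 4)) = (j(2j^4 + 4j^3 + 4j^2 + 3j + 1)) + ((j + 1)^2·(-4j + 10(j + 1)^2 + 4)).
Simplifying, T(j+1) = (j + 1)(j + 2)(2j^3 + 8j^2 + 12j + 7) = (j+1)((j+1) + 1)(2(j+1)^3 + 2(j+1)^2 + 2(j+1) + 1),
which is the closed form with r = j+1.
By the principle of mathematical induction, the result holds for all r ≥ 1.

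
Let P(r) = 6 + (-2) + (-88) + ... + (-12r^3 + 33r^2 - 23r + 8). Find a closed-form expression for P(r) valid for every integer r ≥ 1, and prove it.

We claim P(r) = -r(3r^3 - 5r^2 - 2r - 2) for all r ≥ 1.
Base step (r = 1): P(1) = 6, and the closed form gives 6. They agree.
Inductive step: assume the claim holds for r = m, so P(m) = m(-3m^3 + 5m^2 + 2m + 2).
Then P(m+1) = P(m) + (-12m^3 - 3m^2 + 7m + 6) = (m(-3m^3 + 5m^2 + 2m + 2)) + (-12m^3 - 3m^2 + 7m + 6).
Simplifying, P(m+1) = -(m + 1)(3m^3 + 4m^2 - 3m - 6) = -(m+1)(3(m+1)^3 - 5(m+1)^2 - 2(m+1) - 2),
which is the closed form with r = m+1.
Hence, by induction on r, the claim holds for every r ≥ 1.

P(r) = -r(3r^3 - 5r^2 - 2r - 2)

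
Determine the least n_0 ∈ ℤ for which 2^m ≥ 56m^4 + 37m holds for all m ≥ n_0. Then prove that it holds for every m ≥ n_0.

n_0 = 25

At m = 24: 16777216 < 18580344, so the inequality fails and n_0 ≥ 25. We prove 2^m ≥ 56m^4 + 37m for all m ≥ 25.
When m = 25: 2^m = 33554432 and 56m^4 + 37m = 21875925, so 33554432 ≥ 21875925.
For the inductive step, assume it holds for an arbitrary i ≥ 25, so 2^i ≥ 56i^4 + 37i.
Then 2^(i + 1) = 2·(2^i) ≥ 2·(56i^4 + 37i).
Also, for i ≥ 25 we have 2·(56i^4 + 37i) ≥ 56(i+1)^4 + 37(i+1), since 2·(56i^4 + 37i) − (56(i+1)^4 + 37(i+1)) = 56i^4 - 224i^3 - 336i^2 - 187i - 93, which is nonnegative for all i ≥ 25.
Combining, 2^(i + 1) ≥ 56(i+1)^4 + 37(i+1).
Hence, by induction on m, the claim holds for every m ≥ 25.
Hence the smallest such n_0 is 25.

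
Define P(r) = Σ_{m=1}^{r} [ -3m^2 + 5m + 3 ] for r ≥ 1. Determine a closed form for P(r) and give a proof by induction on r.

We claim P(r) = -r(r^2 - r - 5) for all r ≥ 1.
Base step (r = 1): P(1) = 5, and the closed form gives 5. They agree.
Suppose the result is true for r = m, so P(m) = m(-m^2 + m + 5).
Then P(m+1) = P(m) + (-3m^2 - m + 5) = (m(-m^2 + m + 5)) + (-3m^2 - m + 5).
Simplifying, P(m+1) = -(m + 1)(m^2 + m - 5) = -(m+1)((m+1)^2 - (m+1) - 5),
which is the closed form with r = m+1.
By induction, the statement is established for all r ≥ 1.

P(r) = -r(r^2 - r - 5)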